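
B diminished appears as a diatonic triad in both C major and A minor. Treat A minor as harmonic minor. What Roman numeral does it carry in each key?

The scale of C major is C D E F G A B; B is degree 7, and the triad built there (B-D-F) is diminished, so it is vii°.
The scale of A minor (harmonic minor) is A B C D E F G#; B is degree 2, and the triad built there (B-D-F) is diminished, so it is ii°.

vii° in C major; ii° in A minor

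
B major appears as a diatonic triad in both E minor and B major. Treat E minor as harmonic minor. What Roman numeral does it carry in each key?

V in E minor; I in B major

The scale of E minor (harmonic minor) is E F# G A B C D#; B is degree 5, and the triad built there (B-D#-F#) is major, so it is V.
The scale of B major is B C# D# E F# G# A#; B is degree 1, and the triad built there (B-D#-F#) is major, so it is I.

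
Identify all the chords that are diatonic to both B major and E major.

B, C#m, E, G#m

Triads in B major: B major (I), C# minor (ii), D# minor (iii), E major (IV), F# major (V), G# minor (vi), A# diminished (vii°).
Triads in E major: E major (I), F# minor (ii), G# minor (iii), A major (IV), B major (V), C# minor (vi), D# diminished (vii°).
Shared triads with their functions: B major (I in B major, V in E major); C# minor (ii in B major, vi in E major); E major (IV in B major, I in E major); G# minor (vi in B major, iii in E major).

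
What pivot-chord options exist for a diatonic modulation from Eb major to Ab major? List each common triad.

Eb, Fm, Ab, Cm

Triads in Eb major: Eb major (I), F minor (ii), G minor (iii), Ab major (IV), Bb major (V), C minor (vi), D diminished (vii°).
Triads in Ab major: Ab major (I), Bb minor (ii), C minor (iii), Db major (IV), Eb major (V), F minor (vi), G diminished (vii°).
Shared triads with their functions: Eb major (I in Eb major, V in Ab major); F minor (ii in Eb major, vi in Ab major); Ab major (IV in Eb major, I in Ab major); C minor (vi in Eb major, iii in Ab major).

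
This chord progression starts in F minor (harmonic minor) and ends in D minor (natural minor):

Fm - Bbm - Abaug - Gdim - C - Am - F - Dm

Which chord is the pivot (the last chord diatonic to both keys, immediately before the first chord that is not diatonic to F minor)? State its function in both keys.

C — V in F minor, VII in D minor

Chords diatonic to F minor: Fm, Gdim, Abaug, Bbm, C, Db, Edim.
Reading the progression, the first chord not in that set is Am, so the modulation leaves F minor there.
The chord immediately before Am is C, which is diatonic to both keys: V in F minor and VII in D minor.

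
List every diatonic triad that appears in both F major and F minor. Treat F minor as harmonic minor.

C, Edim

Triads in F major: F (I), Gm (ii), Am (iii), Bb (IV), C (V), Dm (vi), Edim (vii°).
Triads in F minor (harmonic minor): Fm (i), Gdim (ii°), Abaug (III+), Bbm (iv), C (V), Db (VI), Edim (vii°).
Shared triads with their functions: C (V in F major, V in F minor); Edim (vii° in F major, vii° in F minor).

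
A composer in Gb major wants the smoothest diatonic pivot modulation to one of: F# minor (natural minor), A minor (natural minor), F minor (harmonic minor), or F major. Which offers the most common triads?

F minor

Triads of Gb major: Gb major (I), Ab minor (ii), Bb minor (iii), Cb major (IV), Db major (V), Eb minor (vi), F diminished (vii°).
F# minor (natural minor) shares 0: none.
A minor (natural minor) shares 0: none.
F minor (harmonic minor) shares 2: Bbm, Db.
F major shares 0: none.
The most common triads (2) are shared with F minor.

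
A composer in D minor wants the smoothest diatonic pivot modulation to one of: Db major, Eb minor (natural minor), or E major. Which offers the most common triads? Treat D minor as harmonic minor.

E major

Triads of D minor (harmonic minor): Dm (i), Edim (ii°), Faug (III+), Gm (iv), A (V), Bb (VI), C#dim (vii°).
Db major shares 0: none.
Eb minor (natural minor) shares 0: none.
E major shares 1: A.
The most common triads (1) are shared with E major.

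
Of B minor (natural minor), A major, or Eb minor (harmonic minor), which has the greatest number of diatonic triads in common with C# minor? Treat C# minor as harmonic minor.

Triads of C# minor (harmonic minor): C#m (i), D#dim (ii°), Eaug (III+), F#m (iv), G# (V), A (VI), B#dim (vii°).
B minor (natural minor) shares 2: F#m, A.
A major shares 3: C#m, F#m, A.
Eb minor (harmonic minor) shares 0: none.
The most common triads (3) are shared with A major.

A major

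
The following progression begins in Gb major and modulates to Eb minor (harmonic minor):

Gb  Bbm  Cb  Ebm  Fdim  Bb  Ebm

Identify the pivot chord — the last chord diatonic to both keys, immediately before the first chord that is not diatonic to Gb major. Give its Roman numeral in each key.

Fdim — vii° in Gb major, ii° in Eb minor

Chords diatonic to Gb major: Gb, Abm, Bbm, Cb, Db, Ebm, Fdim.
Reading the progression, the first chord not in that set is Bb, so the modulation leaves Gb major there.
The chord immediately before Bb is Fdim, which is diatonic to both keys: vii° in Gb major and ii° in Eb minor.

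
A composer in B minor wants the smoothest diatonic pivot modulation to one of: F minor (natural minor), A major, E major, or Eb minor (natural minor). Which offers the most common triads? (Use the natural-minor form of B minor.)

Triads of B minor (natural minor): Bm (i), C#dim (ii°), D (III), Em (iv), F#m (v), G (VI), A (VII).
F minor (natural minor) shares 0: none.
A major shares 4: Bm, D, F#m, A.
E major shares 2: F#m, A.
Eb minor (natural minor) shares 0: none.
The most common triads (4) are shared with A major.

A major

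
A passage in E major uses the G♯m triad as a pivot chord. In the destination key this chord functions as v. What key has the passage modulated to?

The numeral v denotes a minor triad on scale degree 5. With G♯ on degree 5, the tonic of the new key is C♯.
Degree 5 carries a minor triad in natural-minor keys, so the destination is C♯ minor.
Check: the diatonic triads of C♯ minor (natural minor) are C♯m (i), D♯dim (ii°), E (III), F♯m (iv), G♯m (v), A (VI), B (VII) — G♯m is indeed v.

C♯ minor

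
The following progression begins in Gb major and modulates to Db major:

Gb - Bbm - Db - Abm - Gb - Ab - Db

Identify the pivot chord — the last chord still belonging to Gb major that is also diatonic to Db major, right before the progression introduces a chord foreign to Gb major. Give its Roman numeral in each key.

Gb — I in Gb major, IV in Db major

Chords diatonic to Gb major: Gb, Abm, Bbm, Cb, Db, Ebm, Fdim.
Reading the progression, the first chord not in that set is Ab, so the modulation leaves Gb major there.
The chord immediately before Ab is Gb, which is diatonic to both keys: I in Gb major and IV in Db major.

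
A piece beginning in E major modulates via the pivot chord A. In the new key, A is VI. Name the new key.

C# minor

The numeral VI denotes a major triad on scale degree 6. With A on degree 6, the tonic of the new key is C#.
Degree 6 carries a major triad in minor keys, so the destination is C# minor.
Check: the diatonic triads of C# minor (natural minor) are C#m (i), D#dim (ii°), E (III), F#m (iv), G#m (v), A (VI), B (VII) — A is indeed VI.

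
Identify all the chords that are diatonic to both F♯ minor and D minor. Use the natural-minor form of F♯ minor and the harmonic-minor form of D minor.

A

Triads in F♯ minor (natural minor): F♯m (i), G♯dim (ii°), A (III), Bm (iv), C♯m (v), D (VI), E (VII).
Triads in D minor (harmonic minor): Dm (i), Edim (ii°), Faug (III+), Gm (iv), A (V), B♭ (VI), C♯dim (vii°).
Shared triads with their functions: A (III in F♯ minor, V in D minor).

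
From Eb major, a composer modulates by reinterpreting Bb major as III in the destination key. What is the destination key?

G minor

The numeral III denotes a major triad on scale degree 3. With Bb on degree 3, the tonic of the new key is G.
Degree 3 carries a major triad in natural-minor keys, so the destination is G minor.
Check: the diatonic triads of G minor (natural minor) are Gm (i), Adim (ii°), Bb (III), Cm (iv), Dm (v), Eb (VI), F (VII) — Bb major is indeed III.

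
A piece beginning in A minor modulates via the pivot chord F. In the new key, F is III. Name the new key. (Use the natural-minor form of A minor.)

The numeral III denotes a major triad on scale degree 3. With F on degree 3, the tonic of the new key is D.
Degree 3 carries a major triad in natural-minor keys, so the destination is D minor.
Check: the diatonic triads of D minor (natural minor) are Dm (i), Edim (ii°), F (III), Gm (iv), Am (v), Bb (VI), C (VII) — F is indeed III.

D minor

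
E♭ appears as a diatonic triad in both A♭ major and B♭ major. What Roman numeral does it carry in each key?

The scale of A♭ major is A♭ B♭ C D♭ E♭ F G; E♭ is degree 5, and the triad built there (E♭-G-B♭) is major, so it is V.
The scale of B♭ major is B♭ C D E♭ F G A; E♭ is degree 4, and the triad built there (E♭-G-B♭) is major, so it is IV.

V in A♭ major; IV in B♭ major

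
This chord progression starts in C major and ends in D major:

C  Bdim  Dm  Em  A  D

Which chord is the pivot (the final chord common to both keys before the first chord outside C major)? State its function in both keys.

Chords diatonic to C major: C, Dm, Em, F, G, Am, Bdim.
Reading the progression, the first chord not in that set is A, so the modulation leaves C major there.
The chord immediately before A is Em, which is diatonic to both keys: iii in C major and ii in D major.

Em — iii in C major, ii in D major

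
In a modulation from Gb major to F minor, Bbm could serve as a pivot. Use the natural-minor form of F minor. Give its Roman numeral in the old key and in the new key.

iii in Gb major; iv in F minor

The scale of Gb major is Gb Ab Bb Cb Db Eb F; Bb is degree 3, and the triad built there (Bb-Db-F) is minor, so it is iii.
The scale of F minor (natural minor) is F G Ab Bb C Db Eb; Bb is degree 4, and the triad built there (Bb-Db-F) is minor, so it is iv.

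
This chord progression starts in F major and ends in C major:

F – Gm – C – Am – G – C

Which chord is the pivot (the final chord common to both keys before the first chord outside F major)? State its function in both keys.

Am — iii in F major, vi in C major

Chords diatonic to F major: F, Gm, Am, Bb, C, Dm, Edim.
Reading the progression, the first chord not in that set is G, so the modulation leaves F major there.
The chord immediately before G is Am, which is diatonic to both keys: iii in F major and vi in C major.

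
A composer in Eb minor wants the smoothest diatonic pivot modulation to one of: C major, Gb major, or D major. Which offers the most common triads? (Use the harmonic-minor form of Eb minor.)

Gb major

Triads of Eb minor (harmonic minor): Ebm (i), Fdim (ii°), Gbaug (III+), Abm (iv), Bb (V), Cb (VI), Ddim (vii°).
C major shares 0: none.
Gb major shares 4: Ebm, Fdim, Abm, Cb.
D major shares 0: none.
The most common triads (4) are shared with Gb major.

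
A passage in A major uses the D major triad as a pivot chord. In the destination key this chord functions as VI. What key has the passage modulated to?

F♯ minor

The numeral VI denotes a major triad on scale degree 6. With D on degree 6, the tonic of the new key is F♯.
Degree 6 carries a major triad in minor keys, so the destination is F♯ minor.
Check: the diatonic triads of F♯ minor (natural minor) are F♯m (i), G♯dim (ii°), A (III), Bm (iv), C♯m (v), D (VI), E (VII) — D major is indeed VI.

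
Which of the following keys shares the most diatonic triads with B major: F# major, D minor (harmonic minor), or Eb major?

F# major

Triads of B major: B (I), C#m (ii), D#m (iii), E (IV), F# (V), G#m (vi), A#dim (vii°).
F# major shares 4: B, D#m, F#, G#m.
D minor (harmonic minor) shares 0: none.
Eb major shares 0: none.
The most common triads (4) are shared with F# major.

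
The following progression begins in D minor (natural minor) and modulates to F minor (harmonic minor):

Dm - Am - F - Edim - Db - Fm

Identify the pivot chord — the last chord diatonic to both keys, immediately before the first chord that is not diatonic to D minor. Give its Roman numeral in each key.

Edim — ii° in D minor, vii° in F minor

Chords diatonic to D minor: Dm, Edim, F, Gm, Am, Bb, C.
Reading the progression, the first chord not in that set is Db, so the modulation leaves D minor there.
The chord immediately before Db is Edim, which is diatonic to both keys: ii° in D minor and vii° in F minor.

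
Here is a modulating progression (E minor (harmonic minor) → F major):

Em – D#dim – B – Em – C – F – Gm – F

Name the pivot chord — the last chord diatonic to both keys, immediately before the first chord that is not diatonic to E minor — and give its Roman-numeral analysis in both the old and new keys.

Chords diatonic to E minor: Em, F#dim, Gaug, Am, B, C, D#dim.
Reading the progression, the first chord not in that set is F, so the modulation leaves E minor there.
The chord immediately before F is C, which is diatonic to both keys: VI in E minor and V in F major.

C — VI in E minor, V in F major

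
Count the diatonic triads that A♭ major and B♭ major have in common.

2

Diatonic triads of A♭ major: A♭ major (I), B♭ minor (ii), C minor (iii), D♭ major (IV), E♭ major (V), F minor (vi), G diminished (vii°).
Diatonic triads of B♭ major: B♭ major (I), C minor (ii), D minor (iii), E♭ major (IV), F major (V), G minor (vi), A diminished (vii°).
Matching root and quality in both lists: C minor, E♭ major.
That gives 2 common triads.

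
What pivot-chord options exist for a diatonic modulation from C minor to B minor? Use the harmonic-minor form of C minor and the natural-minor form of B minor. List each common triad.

Triads in C minor (harmonic minor): Cm (i), Ddim (ii°), E♭aug (III+), Fm (iv), G (V), A♭ (VI), Bdim (vii°).
Triads in B minor (natural minor): Bm (i), C♯dim (ii°), D (III), Em (iv), F♯m (v), G (VI), A (VII).
Shared triads with their functions: G (V in C minor, VI in B minor).

G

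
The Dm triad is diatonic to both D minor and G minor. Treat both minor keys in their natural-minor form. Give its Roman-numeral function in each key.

The scale of D minor (natural minor) is D E F G A Bb C; D is degree 1, and the triad built there (D-F-A) is minor, so it is i.
The scale of G minor (natural minor) is G A Bb C D Eb F; D is degree 5, and the triad built there (D-F-A) is minor, so it is v.

i in D minor; v in G minor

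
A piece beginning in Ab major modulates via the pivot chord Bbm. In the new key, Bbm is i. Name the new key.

The numeral i denotes a minor triad on scale degree 1. With Bb on degree 1, the tonic of the new key is Bb.
Degree 1 carries a minor triad in minor keys, so the destination is Bb minor.
Check: the diatonic triads of Bb minor (natural minor) are Bbm (i), Cdim (ii°), Db (III), Ebm (iv), Fm (v), Gb (VI), Ab (VII) — Bbm is indeed i.

Bb minor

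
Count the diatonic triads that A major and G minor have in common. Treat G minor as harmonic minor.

Diatonic triads of A major: A (I), Bm (ii), C#m (iii), D (IV), E (V), F#m (vi), G#dim (vii°).
Diatonic triads of G minor (harmonic minor): Gm (i), Adim (ii°), Bbaug (III+), Cm (iv), D (V), Eb (VI), F#dim (vii°).
Matching root and quality in both lists: D.
That gives 1 common triad.

1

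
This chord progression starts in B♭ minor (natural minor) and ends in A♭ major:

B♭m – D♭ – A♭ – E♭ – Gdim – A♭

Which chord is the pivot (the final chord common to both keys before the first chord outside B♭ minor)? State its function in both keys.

Chords diatonic to B♭ minor: B♭m, Cdim, D♭, E♭m, Fm, G♭, A♭.
Reading the progression, the first chord not in that set is E♭, so the modulation leaves B♭ minor there.
The chord immediately before E♭ is A♭, which is diatonic to both keys: VII in B♭ minor and I in A♭ major.

A♭ — VII in B♭ minor, I in A♭ major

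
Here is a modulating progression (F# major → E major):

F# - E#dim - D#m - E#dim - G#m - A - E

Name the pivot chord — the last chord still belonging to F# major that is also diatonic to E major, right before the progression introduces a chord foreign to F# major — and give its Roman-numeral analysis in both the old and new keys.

G#m — ii in F# major, iii in E major

Chords diatonic to F# major: F#, G#m, A#m, B, C#, D#m, E#dim.
Reading the progression, the first chord not in that set is A, so the modulation leaves F# major there.
The chord immediately before A is G#m, which is diatonic to both keys: ii in F# major and iii in E major.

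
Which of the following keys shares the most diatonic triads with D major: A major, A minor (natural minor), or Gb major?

A major

Triads of D major: D major (I), E minor (ii), F# minor (iii), G major (IV), A major (V), B minor (vi), C# diminished (vii°).
A major shares 4: D, F#m, A, Bm.
A minor (natural minor) shares 2: Em, G.
Gb major shares 0: none.
The most common triads (4) are shared with A major.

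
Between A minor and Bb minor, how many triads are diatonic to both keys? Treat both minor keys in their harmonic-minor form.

1

Diatonic triads of A minor (harmonic minor): Am (i), Bdim (ii°), Caug (III+), Dm (iv), E (V), F (VI), G#dim (vii°).
Diatonic triads of Bb minor (harmonic minor): Bbm (i), Cdim (ii°), Dbaug (III+), Ebm (iv), F (V), Gb (VI), Adim (vii°).
Matching root and quality in both lists: F.
That gives 1 common triad.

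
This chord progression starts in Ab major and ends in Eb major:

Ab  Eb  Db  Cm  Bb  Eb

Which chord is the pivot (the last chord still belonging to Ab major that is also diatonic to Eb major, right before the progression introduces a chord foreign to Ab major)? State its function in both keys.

Chords diatonic to Ab major: Ab, Bbm, Cm, Db, Eb, Fm, Gdim.
Reading the progression, the first chord not in that set is Bb, so the modulation leaves Ab major there.
The chord immediately before Bb is Cm, which is diatonic to both keys: iii in Ab major and vi in Eb major.

Cm — iii in Ab major, vi in Eb major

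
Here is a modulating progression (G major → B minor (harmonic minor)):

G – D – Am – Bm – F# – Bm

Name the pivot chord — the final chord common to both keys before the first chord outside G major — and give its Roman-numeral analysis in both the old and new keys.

Chords diatonic to G major: G, Am, Bm, C, D, Em, F#dim.
Reading the progression, the first chord not in that set is F#, so the modulation leaves G major there.
The chord immediately before F# is Bm, which is diatonic to both keys: iii in G major and i in B minor.

Bm — iii in G major, i in B minor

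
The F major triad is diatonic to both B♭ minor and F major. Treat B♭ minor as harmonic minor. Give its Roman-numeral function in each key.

The scale of B♭ minor (harmonic minor) is B♭ C D♭ E♭ F G♭ A; F is degree 5, and the triad built there (F-A-C) is major, so it is V.
The scale of F major is F G A B♭ C D E; F is degree 1, and the triad built there (F-A-C) is major, so it is I.

V in B♭ minor; I in F major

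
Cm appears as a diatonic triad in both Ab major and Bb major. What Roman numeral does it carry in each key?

The scale of Ab major is Ab Bb C Db Eb F G; C is degree 3, and the triad built there (C-Eb-G) is minor, so it is iii.
The scale of Bb major is Bb C D Eb F G A; C is degree 2, and the triad built there (C-Eb-G) is minor, so it is ii.

iii in Ab major; ii in Bb major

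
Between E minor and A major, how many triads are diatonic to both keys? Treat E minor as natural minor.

2

Diatonic triads of E minor (natural minor): Em (i), F#dim (ii°), G (III), Am (iv), Bm (v), C (VI), D (VII).
Diatonic triads of A major: A (I), Bm (ii), C#m (iii), D (IV), E (V), F#m (vi), G#dim (vii°).
Matching root and quality in both lists: Bm, D.
That gives 2 common triads.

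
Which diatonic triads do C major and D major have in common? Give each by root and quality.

Em, G

Triads in C major: C (I), Dm (ii), Em (iii), F (IV), G (V), Am (vi), Bdim (vii°).
Triads in D major: D (I), Em (ii), F#m (iii), G (IV), A (V), Bm (vi), C#dim (vii°).
Shared triads with their functions: Em (iii in C major, ii in D major); G (V in C major, IV in D major).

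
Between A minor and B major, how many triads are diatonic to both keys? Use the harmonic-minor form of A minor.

1

Diatonic triads of A minor (harmonic minor): A minor (i), B diminished (ii°), C augmented (III+), D minor (iv), E major (V), F major (VI), G# diminished (vii°).
Diatonic triads of B major: B major (I), C# minor (ii), D# minor (iii), E major (IV), F# major (V), G# minor (vi), A# diminished (vii°).
Matching root and quality in both lists: E major.
That gives 1 common triad.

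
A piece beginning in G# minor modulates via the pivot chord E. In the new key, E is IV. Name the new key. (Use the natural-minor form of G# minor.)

The numeral IV denotes a major triad on scale degree 4. With E on degree 4, the tonic of the new key is B.
Degree 4 carries a major triad in major keys, so the destination is B major.
Check: the diatonic triads of B major are B (I), C#m (ii), D#m (iii), E (IV), F# (V), G#m (vi), A#dim (vii°) — E is indeed IV.

B major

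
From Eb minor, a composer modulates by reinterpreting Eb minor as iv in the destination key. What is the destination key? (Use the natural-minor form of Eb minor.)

The numeral iv denotes a minor triad on scale degree 4. With Eb on degree 4, the tonic of the new key is Bb.
Degree 4 carries a minor triad in minor keys, so the destination is Bb minor.
Check: the diatonic triads of Bb minor (natural minor) are Bbm (i), Cdim (ii°), Db (III), Ebm (iv), Fm (v), Gb (VI), Ab (VII) — Eb minor is indeed iv.

Bb minor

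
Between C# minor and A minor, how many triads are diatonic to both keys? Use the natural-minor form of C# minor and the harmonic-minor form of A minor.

Diatonic triads of C# minor (natural minor): C# minor (i), D# diminished (ii°), E major (III), F# minor (iv), G# minor (v), A major (VI), B major (VII).
Diatonic triads of A minor (harmonic minor): A minor (i), B diminished (ii°), C augmented (III+), D minor (iv), E major (V), F major (VI), G# diminished (vii°).
Matching root and quality in both lists: E major.
That gives 1 common triad.

1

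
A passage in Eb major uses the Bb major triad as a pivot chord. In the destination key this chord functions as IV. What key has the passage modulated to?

The numeral IV denotes a major triad on scale degree 4. With Bb on degree 4, the tonic of the new key is F.
Degree 4 carries a major triad in major keys, so the destination is F major.
Check: the diatonic triads of F major are F (I), Gm (ii), Am (iii), Bb (IV), C (V), Dm (vi), Edim (vii°) — Bb major is indeed IV.

F major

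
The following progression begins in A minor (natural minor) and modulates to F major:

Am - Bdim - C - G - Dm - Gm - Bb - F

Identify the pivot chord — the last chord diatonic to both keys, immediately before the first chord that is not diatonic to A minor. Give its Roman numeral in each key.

Dm — iv in A minor, vi in F major

Chords diatonic to A minor: Am, Bdim, C, Dm, Em, F, G.
Reading the progression, the first chord not in that set is Gm, so the modulation leaves A minor there.
The chord immediately before Gm is Dm, which is diatonic to both keys: iv in A minor and vi in F major.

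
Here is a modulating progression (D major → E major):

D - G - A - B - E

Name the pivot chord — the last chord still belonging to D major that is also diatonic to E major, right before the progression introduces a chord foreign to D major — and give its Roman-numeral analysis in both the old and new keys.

A — V in D major, IV in E major

Chords diatonic to D major: D, Em, F#m, G, A, Bm, C#dim.
Reading the progression, the first chord not in that set is B, so the modulation leaves D major there.
The chord immediately before B is A, which is diatonic to both keys: V in D major and IV in E major.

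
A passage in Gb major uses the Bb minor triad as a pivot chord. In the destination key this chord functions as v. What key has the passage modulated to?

The numeral v denotes a minor triad on scale degree 5. With Bb on degree 5, the tonic of the new key is Eb.
Degree 5 carries a minor triad in natural-minor keys, so the destination is Eb minor.
Check: the diatonic triads of Eb minor (natural minor) are Ebm (i), Fdim (ii°), Gb (III), Abm (iv), Bbm (v), Cb (VI), Db (VII) — Bb minor is indeed v.

Eb minor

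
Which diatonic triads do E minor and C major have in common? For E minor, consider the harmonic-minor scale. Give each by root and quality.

Triads in E minor (harmonic minor): E minor (i), F# diminished (ii°), G augmented (III+), A minor (iv), B major (V), C major (VI), D# diminished (vii°).
Triads in C major: C major (I), D minor (ii), E minor (iii), F major (IV), G major (V), A minor (vi), B diminished (vii°).
Shared triads with their functions: E minor (i in E minor, iii in C major); A minor (iv in E minor, vi in C major); C major (VI in E minor, I in C major).

Em, Am, C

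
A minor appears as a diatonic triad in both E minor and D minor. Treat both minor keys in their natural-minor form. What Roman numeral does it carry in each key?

iv in E minor; v in D minor

The scale of E minor (natural minor) is E F♯ G A B C D; A is degree 4, and the triad built there (A-C-E) is minor, so it is iv.
The scale of D minor (natural minor) is D E F G A B♭ C; A is degree 5, and the triad built there (A-C-E) is minor, so it is v.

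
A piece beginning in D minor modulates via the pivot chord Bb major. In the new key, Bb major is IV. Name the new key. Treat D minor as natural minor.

The numeral IV denotes a major triad on scale degree 4. With Bb on degree 4, the tonic of the new key is F.
Degree 4 carries a major triad in major keys, so the destination is F major.
Check: the diatonic triads of F major are F (I), Gm (ii), Am (iii), Bb (IV), C (V), Dm (vi), Edim (vii°) — Bb major is indeed IV.

F major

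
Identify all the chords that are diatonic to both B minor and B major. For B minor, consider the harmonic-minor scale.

Triads in B minor (harmonic minor): Bm (i), C#dim (ii°), Daug (III+), Em (iv), F# (V), G (VI), A#dim (vii°).
Triads in B major: B (I), C#m (ii), D#m (iii), E (IV), F# (V), G#m (vi), A#dim (vii°).
Shared triads with their functions: F# (V in B minor, V in B major); A#dim (vii° in B minor, vii° in B major).

F#, A#dim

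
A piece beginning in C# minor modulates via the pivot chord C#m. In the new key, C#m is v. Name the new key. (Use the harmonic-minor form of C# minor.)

The numeral v denotes a minor triad on scale degree 5. With C# on degree 5, the tonic of the new key is F#.
Degree 5 carries a minor triad in natural-minor keys, so the destination is F# minor.
Check: the diatonic triads of F# minor (natural minor) are F#m (i), G#dim (ii°), A (III), Bm (iv), C#m (v), D (VI), E (VII) — C#m is indeed v.

F# minor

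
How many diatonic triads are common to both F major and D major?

0

Diatonic triads of F major: F major (I), G minor (ii), A minor (iii), Bb major (IV), C major (V), D minor (vi), E diminished (vii°).
Diatonic triads of D major: D major (I), E minor (ii), F# minor (iii), G major (IV), A major (V), B minor (vi), C# diminished (vii°).
No triad has the same root and quality in both keys.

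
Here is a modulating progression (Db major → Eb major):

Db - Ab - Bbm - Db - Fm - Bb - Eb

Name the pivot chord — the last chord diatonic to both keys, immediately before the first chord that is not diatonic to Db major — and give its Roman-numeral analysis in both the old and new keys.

Fm — iii in Db major, ii in Eb major

Chords diatonic to Db major: Db, Ebm, Fm, Gb, Ab, Bbm, Cdim.
Reading the progression, the first chord not in that set is Bb, so the modulation leaves Db major there.
The chord immediately before Bb is Fm, which is diatonic to both keys: iii in Db major and ii in Eb major.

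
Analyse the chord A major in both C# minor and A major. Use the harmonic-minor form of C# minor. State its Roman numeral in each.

The scale of C# minor (harmonic minor) is C# D# E F# G# A B#; A is degree 6, and the triad built there (A-C#-E) is major, so it is VI.
The scale of A major is A B C# D E F# G#; A is degree 1, and the triad built there (A-C#-E) is major, so it is I.

VI in C# minor; I in A major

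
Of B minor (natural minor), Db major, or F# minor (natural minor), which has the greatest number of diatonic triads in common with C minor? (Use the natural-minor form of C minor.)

Triads of C minor (natural minor): C minor (i), D diminished (ii°), Eb major (III), F minor (iv), G minor (v), Ab major (VI), Bb major (VII).
B minor (natural minor) shares 0: none.
Db major shares 2: Fm, Ab.
F# minor (natural minor) shares 0: none.
The most common triads (2) are shared with Db major.

Db major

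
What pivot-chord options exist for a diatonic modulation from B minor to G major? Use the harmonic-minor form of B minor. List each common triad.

Bm, Em, G

Triads in B minor (harmonic minor): Bm (i), C#dim (ii°), Daug (III+), Em (iv), F# (V), G (VI), A#dim (vii°).
Triads in G major: G (I), Am (ii), Bm (iii), C (IV), D (V), Em (vi), F#dim (vii°).
Shared triads with their functions: Bm (i in B minor, iii in G major); Em (iv in B minor, vi in G major); G (VI in B minor, I in G major).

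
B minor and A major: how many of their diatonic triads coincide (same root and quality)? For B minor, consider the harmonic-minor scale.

Diatonic triads of B minor (harmonic minor): Bm (i), C#dim (ii°), Daug (III+), Em (iv), F# (V), G (VI), A#dim (vii°).
Diatonic triads of A major: A (I), Bm (ii), C#m (iii), D (IV), E (V), F#m (vi), G#dim (vii°).
Matching root and quality in both lists: Bm.
That gives 1 common triad.

1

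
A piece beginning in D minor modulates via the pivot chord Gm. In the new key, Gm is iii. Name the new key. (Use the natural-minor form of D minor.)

The numeral iii denotes a minor triad on scale degree 3. With G on degree 3, the tonic of the new key is Eb.
Degree 3 carries a minor triad in major keys, so the destination is Eb major.
Check: the diatonic triads of Eb major are Eb (I), Fm (ii), Gm (iii), Ab (IV), Bb (V), Cm (vi), Ddim (vii°) — Gm is indeed iii.

Eb major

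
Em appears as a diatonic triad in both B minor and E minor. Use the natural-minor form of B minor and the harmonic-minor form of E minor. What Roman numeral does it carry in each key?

The scale of B minor (natural minor) is B C# D E F# G A; E is degree 4, and the triad built there (E-G-B) is minor, so it is iv.
The scale of E minor (harmonic minor) is E F# G A B C D#; E is degree 1, and the triad built there (E-G-B) is minor, so it is i.

iv in B minor; i in E minor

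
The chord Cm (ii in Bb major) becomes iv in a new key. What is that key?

The numeral iv denotes a minor triad on scale degree 4. With C on degree 4, the tonic of the new key is G.
Degree 4 carries a minor triad in minor keys, so the destination is G minor.
Check: the diatonic triads of G minor (natural minor) are Gm (i), Adim (ii°), Bb (III), Cm (iv), Dm (v), Eb (VI), F (VII) — Cm is indeed iv.

G minor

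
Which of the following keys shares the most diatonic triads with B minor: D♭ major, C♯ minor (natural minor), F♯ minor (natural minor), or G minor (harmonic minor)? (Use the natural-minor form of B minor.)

F♯ minor

Triads of B minor (natural minor): Bm (i), C♯dim (ii°), D (III), Em (iv), F♯m (v), G (VI), A (VII).
D♭ major shares 0: none.
C♯ minor (natural minor) shares 2: F♯m, A.
F♯ minor (natural minor) shares 4: Bm, D, F♯m, A.
G minor (harmonic minor) shares 1: D.
The most common triads (4) are shared with F♯ minor.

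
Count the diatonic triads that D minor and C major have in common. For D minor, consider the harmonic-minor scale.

Diatonic triads of D minor (harmonic minor): D minor (i), E diminished (ii°), F augmented (III+), G minor (iv), A major (V), B♭ major (VI), C♯ diminished (vii°).
Diatonic triads of C major: C major (I), D minor (ii), E minor (iii), F major (IV), G major (V), A minor (vi), B diminished (vii°).
Matching root and quality in both lists: D minor.
That gives 1 common triad.

1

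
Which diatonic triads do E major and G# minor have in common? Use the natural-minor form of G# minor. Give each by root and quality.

E, G#m, B, C#m

Triads in E major: E (I), F#m (ii), G#m (iii), A (IV), B (V), C#m (vi), D#dim (vii°).
Triads in G# minor (natural minor): G#m (i), A#dim (ii°), B (III), C#m (iv), D#m (v), E (VI), F# (VII).
Shared triads with their functions: E (I in E major, VI in G# minor); G#m (iii in E major, i in G# minor); B (V in E major, III in G# minor); C#m (vi in E major, iv in G# minor).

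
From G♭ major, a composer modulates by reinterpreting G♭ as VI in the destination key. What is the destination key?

The numeral VI denotes a major triad on scale degree 6. With G♭ on degree 6, the tonic of the new key is B♭.
Degree 6 carries a major triad in minor keys, so the destination is B♭ minor.
Check: the diatonic triads of B♭ minor (natural minor) are B♭m (i), Cdim (ii°), D♭ (III), E♭m (iv), Fm (v), G♭ (VI), A♭ (VII) — G♭ is indeed VI.

B♭ minor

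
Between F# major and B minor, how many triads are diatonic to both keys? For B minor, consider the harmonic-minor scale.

Diatonic triads of F# major: F# major (I), G# minor (ii), A# minor (iii), B major (IV), C# major (V), D# minor (vi), E# diminished (vii°).
Diatonic triads of B minor (harmonic minor): B minor (i), C# diminished (ii°), D augmented (III+), E minor (iv), F# major (V), G major (VI), A# diminished (vii°).
Matching root and quality in both lists: F# major.
That gives 1 common triad.

1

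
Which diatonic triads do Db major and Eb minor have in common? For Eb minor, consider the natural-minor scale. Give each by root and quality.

Triads in Db major: Db (I), Ebm (ii), Fm (iii), Gb (IV), Ab (V), Bbm (vi), Cdim (vii°).
Triads in Eb minor (natural minor): Ebm (i), Fdim (ii°), Gb (III), Abm (iv), Bbm (v), Cb (VI), Db (VII).
Shared triads with their functions: Db (I in Db major, VII in Eb minor); Ebm (ii in Db major, i in Eb minor); Gb (IV in Db major, III in Eb minor); Bbm (vi in Db major, v in Eb minor).

Db, Ebm, Gb, Bbm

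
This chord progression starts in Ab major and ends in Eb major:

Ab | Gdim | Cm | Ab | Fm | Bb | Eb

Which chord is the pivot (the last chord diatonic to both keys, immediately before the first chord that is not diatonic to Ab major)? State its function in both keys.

Fm — vi in Ab major, ii in Eb major

Chords diatonic to Ab major: Ab, Bbm, Cm, Db, Eb, Fm, Gdim.
Reading the progression, the first chord not in that set is Bb, so the modulation leaves Ab major there.
The chord immediately before Bb is Fm, which is diatonic to both keys: vi in Ab major and ii in Eb major.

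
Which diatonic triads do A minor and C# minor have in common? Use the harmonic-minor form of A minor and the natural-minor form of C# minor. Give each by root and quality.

E

Triads in A minor (harmonic minor): Am (i), Bdim (ii°), Caug (III+), Dm (iv), E (V), F (VI), G#dim (vii°).
Triads in C# minor (natural minor): C#m (i), D#dim (ii°), E (III), F#m (iv), G#m (v), A (VI), B (VII).
Shared triads with their functions: E (V in A minor, III in C# minor).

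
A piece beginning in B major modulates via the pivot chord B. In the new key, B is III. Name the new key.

The numeral III denotes a major triad on scale degree 3. With B on degree 3, the tonic of the new key is G#.
Degree 3 carries a major triad in natural-minor keys, so the destination is G# minor.
Check: the diatonic triads of G# minor (natural minor) are G#m (i), A#dim (ii°), B (III), C#m (iv), D#m (v), E (VI), F# (VII) — B is indeed III.

G# minor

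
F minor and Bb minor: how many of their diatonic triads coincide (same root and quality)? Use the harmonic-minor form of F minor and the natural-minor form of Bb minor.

3

Diatonic triads of F minor (harmonic minor): F minor (i), G diminished (ii°), Ab augmented (III+), Bb minor (iv), C major (V), Db major (VI), E diminished (vii°).
Diatonic triads of Bb minor (natural minor): Bb minor (i), C diminished (ii°), Db major (III), Eb minor (iv), F minor (v), Gb major (VI), Ab major (VII).
Matching root and quality in both lists: F minor, Bb minor, Db major.
That gives 3 common triads.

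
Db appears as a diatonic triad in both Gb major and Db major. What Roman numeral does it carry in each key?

V in Gb major; I in Db major

The scale of Gb major is Gb Ab Bb Cb Db Eb F; Db is degree 5, and the triad built there (Db-F-Ab) is major, so it is V.
The scale of Db major is Db Eb F Gb Ab Bb C; Db is degree 1, and the triad built there (Db-F-Ab) is major, so it is I.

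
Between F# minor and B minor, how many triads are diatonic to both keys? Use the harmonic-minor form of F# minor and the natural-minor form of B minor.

Diatonic triads of F# minor (harmonic minor): F#m (i), G#dim (ii°), Aaug (III+), Bm (iv), C# (V), D (VI), E#dim (vii°).
Diatonic triads of B minor (natural minor): Bm (i), C#dim (ii°), D (III), Em (iv), F#m (v), G (VI), A (VII).
Matching root and quality in both lists: F#m, Bm, D.
That gives 3 common triads.

3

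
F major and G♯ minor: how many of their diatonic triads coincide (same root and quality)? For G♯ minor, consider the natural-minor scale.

0

Diatonic triads of F major: F (I), Gm (ii), Am (iii), B♭ (IV), C (V), Dm (vi), Edim (vii°).
Diatonic triads of G♯ minor (natural minor): G♯m (i), A♯dim (ii°), B (III), C♯m (iv), D♯m (v), E (VI), F♯ (VII).
No triad has the same root and quality in both keys.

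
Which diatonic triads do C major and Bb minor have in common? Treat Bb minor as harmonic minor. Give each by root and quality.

F

Triads in C major: C major (I), D minor (ii), E minor (iii), F major (IV), G major (V), A minor (vi), B diminished (vii°).
Triads in Bb minor (harmonic minor): Bb minor (i), C diminished (ii°), Db augmented (III+), Eb minor (iv), F major (V), Gb major (VI), A diminished (vii°).
Shared triads with their functions: F major (IV in C major, V in Bb minor).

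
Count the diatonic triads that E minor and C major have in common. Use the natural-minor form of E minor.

Diatonic triads of E minor (natural minor): Em (i), F#dim (ii°), G (III), Am (iv), Bm (v), C (VI), D (VII).
Diatonic triads of C major: C (I), Dm (ii), Em (iii), F (IV), G (V), Am (vi), Bdim (vii°).
Matching root and quality in both lists: Em, G, Am, C.
That gives 4 common triads.

4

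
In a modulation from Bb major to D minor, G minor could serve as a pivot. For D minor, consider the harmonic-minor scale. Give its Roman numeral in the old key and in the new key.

vi in Bb major; iv in D minor

The scale of Bb major is Bb C D Eb F G A; G is degree 6, and the triad built there (G-Bb-D) is minor, so it is vi.
The scale of D minor (harmonic minor) is D E F G A Bb C#; G is degree 4, and the triad built there (G-Bb-D) is minor, so it is iv.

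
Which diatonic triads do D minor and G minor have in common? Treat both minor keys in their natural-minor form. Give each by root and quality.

Triads in D minor (natural minor): Dm (i), Edim (ii°), F (III), Gm (iv), Am (v), Bb (VI), C (VII).
Triads in G minor (natural minor): Gm (i), Adim (ii°), Bb (III), Cm (iv), Dm (v), Eb (VI), F (VII).
Shared triads with their functions: Dm (i in D minor, v in G minor); F (III in D minor, VII in G minor); Gm (iv in D minor, i in G minor); Bb (VI in D minor, III in G minor).

Dm, F, Gm, Bb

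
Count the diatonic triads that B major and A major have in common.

Diatonic triads of B major: B (I), C#m (ii), D#m (iii), E (IV), F# (V), G#m (vi), A#dim (vii°).
Diatonic triads of A major: A (I), Bm (ii), C#m (iii), D (IV), E (V), F#m (vi), G#dim (vii°).
Matching root and quality in both lists: C#m, E.
That gives 2 common triads.

2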